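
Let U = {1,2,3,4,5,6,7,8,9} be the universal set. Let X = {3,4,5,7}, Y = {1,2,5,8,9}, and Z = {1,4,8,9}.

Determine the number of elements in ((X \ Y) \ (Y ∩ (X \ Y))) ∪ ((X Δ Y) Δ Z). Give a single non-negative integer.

4

X \ Y = {3,4,7}
Y ∩ (X \ Y) = {}
(X \ Y) \ (Y ∩ (X \ Y)) = {3,4,7}
X Δ Y = {1,2,3,4,7,8,9}
(X Δ Y) Δ Z = {2,3,7}
((X \ Y) \ (Y ∩ (X \ Y))) ∪ ((X Δ Y) Δ Z) = {2,3,4,7}
|((X \ Y) \ (Y ∩ (X \ Y))) ∪ ((X Δ Y) Δ Z)| = 4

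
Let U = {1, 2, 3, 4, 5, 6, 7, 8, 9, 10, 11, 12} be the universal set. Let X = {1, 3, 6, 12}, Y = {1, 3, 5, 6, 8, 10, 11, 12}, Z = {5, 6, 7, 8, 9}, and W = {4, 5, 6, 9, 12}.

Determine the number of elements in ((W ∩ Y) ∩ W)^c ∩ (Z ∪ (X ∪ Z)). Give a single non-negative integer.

5

W ∩ Y = {5, 6, 12}
(W ∩ Y) ∩ W = {5, 6, 12}
((W ∩ Y) ∩ W)^c = {1, 2, 3, 4, 7, 8, 9, 10, 11}
X ∪ Z = {1, 3, 5, 6, 7, 8, 9, 12}
Z ∪ (X ∪ Z) = {1, 3, 5, 6, 7, 8, 9, 12}
((W ∩ Y) ∩ W)^c ∩ (Z ∪ (X ∪ Z)) = {1, 3, 7, 8, 9}
|((W ∩ Y) ∩ W)^c ∩ (Z ∪ (X ∪ Z))| = 5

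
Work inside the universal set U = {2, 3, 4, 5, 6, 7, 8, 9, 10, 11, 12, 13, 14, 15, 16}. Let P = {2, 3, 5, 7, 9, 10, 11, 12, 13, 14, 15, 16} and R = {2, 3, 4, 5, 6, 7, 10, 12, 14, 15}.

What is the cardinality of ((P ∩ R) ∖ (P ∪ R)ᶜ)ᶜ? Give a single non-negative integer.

P ∩ R = {2, 3, 5, 7, 10, 12, 14, 15}
P ∪ R = {2, 3, 4, 5, 6, 7, 9, 10, 11, 12, 13, 14, 15, 16}
(P ∪ R)ᶜ = {8}
(P ∩ R) ∖ (P ∪ R)ᶜ = {2, 3, 5, 7, 10, 12, 14, 15}
((P ∩ R) ∖ (P ∪ R)ᶜ)ᶜ = {4, 6, 8, 9, 11, 13, 16}
|((P ∩ R) ∖ (P ∪ R)ᶜ)ᶜ| = 7

7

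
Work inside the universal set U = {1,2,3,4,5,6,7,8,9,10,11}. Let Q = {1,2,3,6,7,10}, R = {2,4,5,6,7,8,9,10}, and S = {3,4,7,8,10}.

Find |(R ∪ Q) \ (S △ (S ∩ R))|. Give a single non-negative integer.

9

R ∪ Q = {1,2,3,4,5,6,7,8,9,10}
S ∩ R = {4,7,8,10}
S △ (S ∩ R) = {3}
(R ∪ Q) \ (S △ (S ∩ R)) = {1,2,4,5,6,7,8,9,10}
|(R ∪ Q) \ (S △ (S ∩ R))| = 9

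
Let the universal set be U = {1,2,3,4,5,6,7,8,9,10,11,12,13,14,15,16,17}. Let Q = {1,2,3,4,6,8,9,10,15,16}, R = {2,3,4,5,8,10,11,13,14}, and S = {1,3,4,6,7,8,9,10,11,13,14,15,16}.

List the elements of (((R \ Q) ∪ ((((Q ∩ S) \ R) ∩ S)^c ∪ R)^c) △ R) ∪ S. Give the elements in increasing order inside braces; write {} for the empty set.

R \ Q = {5,11,13,14}
Q ∩ S = {1,3,4,6,8,9,10,15,16}
(Q ∩ S) \ R = {1,6,9,15,16}
((Q ∩ S) \ R) ∩ S = {1,6,9,15,16}
(((Q ∩ S) \ R) ∩ S)^c = {2,3,4,5,7,8,10,11,12,13,14,17}
(((Q ∩ S) \ R) ∩ S)^c ∪ R = {2,3,4,5,7,8,10,11,12,13,14,17}
((((Q ∩ S) \ R) ∩ S)^c ∪ R)^c = {1,6,9,15,16}
(R \ Q) ∪ ((((Q ∩ S) \ R) ∩ S)^c ∪ R)^c = {1,5,6,9,11,13,14,15,16}
((R \ Q) ∪ ((((Q ∩ S) \ R) ∩ S)^c ∪ R)^c) △ R = {1,2,3,4,6,8,9,10,15,16}
(((R \ Q) ∪ ((((Q ∩ S) \ R) ∩ S)^c ∪ R)^c) △ R) ∪ S = {1,2,3,4,6,7,8,9,10,11,13,14,15,16}

{1,2,3,4,6,7,8,9,10,11,13,14,15,16}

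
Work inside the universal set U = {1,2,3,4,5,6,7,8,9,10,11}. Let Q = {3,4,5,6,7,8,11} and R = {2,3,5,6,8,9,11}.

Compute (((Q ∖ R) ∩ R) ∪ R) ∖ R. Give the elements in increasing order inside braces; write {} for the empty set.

Q ∖ R = {4,7}
(Q ∖ R) ∩ R = {}
((Q ∖ R) ∩ R) ∪ R = {2,3,5,6,8,9,11}
(((Q ∖ R) ∩ R) ∪ R) ∖ R = {}

{}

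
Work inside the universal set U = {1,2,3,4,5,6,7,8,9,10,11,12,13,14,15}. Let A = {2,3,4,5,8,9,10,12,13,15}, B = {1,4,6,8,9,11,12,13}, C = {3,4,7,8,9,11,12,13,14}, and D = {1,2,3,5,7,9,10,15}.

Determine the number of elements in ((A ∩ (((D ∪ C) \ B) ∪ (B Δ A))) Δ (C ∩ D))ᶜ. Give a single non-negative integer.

D ∪ C = {1,2,3,4,5,7,8,9,10,11,12,13,14,15}
(D ∪ C) \ B = {2,3,5,7,10,14,15}
B Δ A = {1,2,3,5,6,10,11,15}
((D ∪ C) \ B) ∪ (B Δ A) = {1,2,3,5,6,7,10,11,14,15}
A ∩ (((D ∪ C) \ B) ∪ (B Δ A)) = {2,3,5,10,15}
C ∩ D = {3,7,9}
(A ∩ (((D ∪ C) \ B) ∪ (B Δ A))) Δ (C ∩ D) = {2,5,7,9,10,15}
((A ∩ (((D ∪ C) \ B) ∪ (B Δ A))) Δ (C ∩ D))ᶜ = {1,3,4,6,8,11,12,13,14}
|((A ∩ (((D ∪ C) \ B) ∪ (B Δ A))) Δ (C ∩ D))ᶜ| = 9

9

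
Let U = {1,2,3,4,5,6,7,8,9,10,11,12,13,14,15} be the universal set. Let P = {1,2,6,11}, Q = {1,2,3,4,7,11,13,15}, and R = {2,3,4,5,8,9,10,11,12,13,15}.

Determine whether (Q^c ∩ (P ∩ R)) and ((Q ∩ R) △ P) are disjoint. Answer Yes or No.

Yes

Q^c = {5,6,8,9,10,12,14}
P ∩ R = {2,11}
Q^c ∩ (P ∩ R) = {}
Q ∩ R = {2,3,4,11,13,15}
(Q ∩ R) △ P = {1,3,4,6,13,15}
{} and {1,3,4,6,13,15} share no elements.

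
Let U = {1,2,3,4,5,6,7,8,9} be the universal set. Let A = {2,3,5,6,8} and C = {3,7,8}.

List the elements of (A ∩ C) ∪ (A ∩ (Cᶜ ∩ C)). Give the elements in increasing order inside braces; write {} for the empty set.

A ∩ C = {3,8}
Cᶜ = {1,2,4,5,6,9}
Cᶜ ∩ C = {}
A ∩ (Cᶜ ∩ C) = {}
(A ∩ C) ∪ (A ∩ (Cᶜ ∩ C)) = {3,8}

{3,8}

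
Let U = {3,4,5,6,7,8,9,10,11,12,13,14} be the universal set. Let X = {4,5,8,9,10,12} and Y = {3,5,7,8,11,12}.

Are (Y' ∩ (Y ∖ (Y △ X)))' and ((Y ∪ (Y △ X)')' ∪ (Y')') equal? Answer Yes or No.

Y' = {4,6,9,10,13,14}
Y △ X = {3,4,7,9,10,11}
Y ∖ (Y △ X) = {5,8,12}
Y' ∩ (Y ∖ (Y △ X)) = {}
(Y' ∩ (Y ∖ (Y △ X)))' = {3,4,5,6,7,8,9,10,11,12,13,14}
(Y △ X)' = {5,6,8,12,13,14}
Y ∪ (Y △ X)' = {3,5,6,7,8,11,12,13,14}
(Y ∪ (Y △ X)')' = {4,9,10}
(Y')' = {3,5,7,8,11,12}
(Y ∪ (Y △ X)')' ∪ (Y')' = {3,4,5,7,8,9,10,11,12}
6 ∈ (Y' ∩ (Y ∖ (Y △ X)))' but 6 ∉ (Y ∪ (Y △ X)')' ∪ (Y')', so they differ.

No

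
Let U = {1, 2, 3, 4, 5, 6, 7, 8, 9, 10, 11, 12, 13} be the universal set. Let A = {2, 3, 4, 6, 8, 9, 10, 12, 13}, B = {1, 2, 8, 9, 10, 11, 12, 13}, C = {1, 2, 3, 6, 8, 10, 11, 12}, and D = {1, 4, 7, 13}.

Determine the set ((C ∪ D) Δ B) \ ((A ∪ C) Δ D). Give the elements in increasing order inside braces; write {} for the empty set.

C ∪ D = {1, 2, 3, 4, 6, 7, 8, 10, 11, 12, 13}
(C ∪ D) Δ B = {3, 4, 6, 7, 9}
A ∪ C = {1, 2, 3, 4, 6, 8, 9, 10, 11, 12, 13}
(A ∪ C) Δ D = {2, 3, 6, 7, 8, 9, 10, 11, 12}
((C ∪ D) Δ B) \ ((A ∪ C) Δ D) = {4}

{4}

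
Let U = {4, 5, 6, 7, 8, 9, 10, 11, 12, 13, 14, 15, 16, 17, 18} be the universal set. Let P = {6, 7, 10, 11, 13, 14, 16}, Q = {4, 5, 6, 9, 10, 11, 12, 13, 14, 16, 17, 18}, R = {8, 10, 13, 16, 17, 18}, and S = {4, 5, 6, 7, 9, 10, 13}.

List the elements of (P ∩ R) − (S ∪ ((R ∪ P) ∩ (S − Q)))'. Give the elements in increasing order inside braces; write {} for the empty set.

{10, 13}

P ∩ R = {10, 13, 16}
R ∪ P = {6, 7, 8, 10, 11, 13, 14, 16, 17, 18}
S − Q = {7}
(R ∪ P) ∩ (S − Q) = {7}
S ∪ ((R ∪ P) ∩ (S − Q)) = {4, 5, 6, 7, 9, 10, 13}
(S ∪ ((R ∪ P) ∩ (S − Q)))' = {8, 11, 12, 14, 15, 16, 17, 18}
(P ∩ R) − (S ∪ ((R ∪ P) ∩ (S − Q)))' = {10, 13}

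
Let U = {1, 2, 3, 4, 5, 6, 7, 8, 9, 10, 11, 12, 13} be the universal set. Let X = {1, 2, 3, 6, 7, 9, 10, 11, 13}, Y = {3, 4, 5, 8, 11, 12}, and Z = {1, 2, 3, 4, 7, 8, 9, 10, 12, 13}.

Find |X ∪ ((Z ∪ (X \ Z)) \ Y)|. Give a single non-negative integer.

9

X \ Z = {6, 11}
Z ∪ (X \ Z) = {1, 2, 3, 4, 6, 7, 8, 9, 10, 11, 12, 13}
(Z ∪ (X \ Z)) \ Y = {1, 2, 6, 7, 9, 10, 13}
X ∪ ((Z ∪ (X \ Z)) \ Y) = {1, 2, 3, 6, 7, 9, 10, 11, 13}
|X ∪ ((Z ∪ (X \ Z)) \ Y)| = 9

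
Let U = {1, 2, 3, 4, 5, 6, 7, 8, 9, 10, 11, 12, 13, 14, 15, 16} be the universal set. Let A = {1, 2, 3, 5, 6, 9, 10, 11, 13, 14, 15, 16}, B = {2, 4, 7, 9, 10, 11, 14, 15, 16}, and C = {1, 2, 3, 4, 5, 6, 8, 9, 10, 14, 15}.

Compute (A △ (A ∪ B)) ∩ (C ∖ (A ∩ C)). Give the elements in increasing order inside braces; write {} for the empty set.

{4}

A ∪ B = {1, 2, 3, 4, 5, 6, 7, 9, 10, 11, 13, 14, 15, 16}
A △ (A ∪ B) = {4, 7}
A ∩ C = {1, 2, 3, 5, 6, 9, 10, 14, 15}
C ∖ (A ∩ C) = {4, 8}
(A △ (A ∪ B)) ∩ (C ∖ (A ∩ C)) = {4}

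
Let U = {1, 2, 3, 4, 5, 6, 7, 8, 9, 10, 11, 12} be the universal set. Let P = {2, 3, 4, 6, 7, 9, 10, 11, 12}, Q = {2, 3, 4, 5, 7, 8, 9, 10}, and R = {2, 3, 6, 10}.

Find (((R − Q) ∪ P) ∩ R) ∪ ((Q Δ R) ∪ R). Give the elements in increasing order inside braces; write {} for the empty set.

R − Q = {6}
(R − Q) ∪ P = {2, 3, 4, 6, 7, 9, 10, 11, 12}
((R − Q) ∪ P) ∩ R = {2, 3, 6, 10}
Q Δ R = {4, 5, 6, 7, 8, 9}
(Q Δ R) ∪ R = {2, 3, 4, 5, 6, 7, 8, 9, 10}
(((R − Q) ∪ P) ∩ R) ∪ ((Q Δ R) ∪ R) = {2, 3, 4, 5, 6, 7, 8, 9, 10}

{2, 3, 4, 5, 6, 7, 8, 9, 10}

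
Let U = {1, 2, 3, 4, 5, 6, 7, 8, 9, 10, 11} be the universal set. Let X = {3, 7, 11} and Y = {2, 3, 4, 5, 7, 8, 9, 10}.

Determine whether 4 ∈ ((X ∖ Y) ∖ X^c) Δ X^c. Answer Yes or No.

Yes

4 ∉ X and 4 ∈ Y, so 4 ∉ X ∖ Y
4 ∉ X, so 4 ∈ X^c
4 ∉ (X ∖ Y) and 4 ∈ X^c, so 4 ∉ (X ∖ Y) ∖ X^c
4 ∉ X, so 4 ∈ X^c
4 ∉ ((X ∖ Y) ∖ X^c) and 4 ∈ X^c, so 4 ∈ ((X ∖ Y) ∖ X^c) Δ X^c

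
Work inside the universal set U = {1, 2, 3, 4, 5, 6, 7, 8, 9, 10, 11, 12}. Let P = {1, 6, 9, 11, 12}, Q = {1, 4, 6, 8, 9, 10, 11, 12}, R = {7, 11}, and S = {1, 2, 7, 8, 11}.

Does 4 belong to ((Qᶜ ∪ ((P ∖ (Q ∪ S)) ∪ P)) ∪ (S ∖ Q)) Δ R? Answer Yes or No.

No

4 ∈ Q, so 4 ∉ Qᶜ
4 ∈ Q and 4 ∉ S, so 4 ∈ Q ∪ S
4 ∉ P and 4 ∈ (Q ∪ S), so 4 ∉ P ∖ (Q ∪ S)
4 ∉ (P ∖ (Q ∪ S)) and 4 ∉ P, so 4 ∉ (P ∖ (Q ∪ S)) ∪ P
4 ∉ Qᶜ and 4 ∉ ((P ∖ (Q ∪ S)) ∪ P), so 4 ∉ Qᶜ ∪ ((P ∖ (Q ∪ S)) ∪ P)
4 ∉ S and 4 ∈ Q, so 4 ∉ S ∖ Q
4 ∉ (Qᶜ ∪ ((P ∖ (Q ∪ S)) ∪ P)) and 4 ∉ (S ∖ Q), so 4 ∉ (Qᶜ ∪ ((P ∖ (Q ∪ S)) ∪ P)) ∪ (S ∖ Q)
4 ∉ ((Qᶜ ∪ ((P ∖ (Q ∪ S)) ∪ P)) ∪ (S ∖ Q)) and 4 ∉ R, so 4 ∉ ((Qᶜ ∪ ((P ∖ (Q ∪ S)) ∪ P)) ∪ (S ∖ Q)) Δ R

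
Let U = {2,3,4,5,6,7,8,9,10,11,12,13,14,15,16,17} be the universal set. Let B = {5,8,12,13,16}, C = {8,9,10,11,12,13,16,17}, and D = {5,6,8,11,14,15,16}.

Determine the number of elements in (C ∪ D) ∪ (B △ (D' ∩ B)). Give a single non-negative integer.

12

C ∪ D = {5,6,8,9,10,11,12,13,14,15,16,17}
D' = {2,3,4,7,9,10,12,13,17}
D' ∩ B = {12,13}
B △ (D' ∩ B) = {5,8,16}
(C ∪ D) ∪ (B △ (D' ∩ B)) = {5,6,8,9,10,11,12,13,14,15,16,17}
|(C ∪ D) ∪ (B △ (D' ∩ B))| = 12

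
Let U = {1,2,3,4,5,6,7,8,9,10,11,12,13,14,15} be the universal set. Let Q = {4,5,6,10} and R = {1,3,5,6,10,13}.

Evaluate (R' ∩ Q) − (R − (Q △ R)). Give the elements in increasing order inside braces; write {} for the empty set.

R' = {2,4,7,8,9,11,12,14,15}
R' ∩ Q = {4}
Q △ R = {1,3,4,13}
R − (Q △ R) = {5,6,10}
(R' ∩ Q) − (R − (Q △ R)) = {4}

{4}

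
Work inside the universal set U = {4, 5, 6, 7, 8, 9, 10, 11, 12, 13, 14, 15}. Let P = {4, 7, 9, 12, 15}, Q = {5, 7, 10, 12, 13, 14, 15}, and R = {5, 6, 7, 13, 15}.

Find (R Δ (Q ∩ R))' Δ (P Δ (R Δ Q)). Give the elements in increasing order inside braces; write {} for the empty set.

Q ∩ R = {5, 7, 13, 15}
R Δ (Q ∩ R) = {6}
(R Δ (Q ∩ R))' = {4, 5, 7, 8, 9, 10, 11, 12, 13, 14, 15}
R Δ Q = {6, 10, 12, 14}
P Δ (R Δ Q) = {4, 6, 7, 9, 10, 14, 15}
(R Δ (Q ∩ R))' Δ (P Δ (R Δ Q)) = {5, 6, 8, 11, 12, 13}

{5, 6, 8, 11, 12, 13}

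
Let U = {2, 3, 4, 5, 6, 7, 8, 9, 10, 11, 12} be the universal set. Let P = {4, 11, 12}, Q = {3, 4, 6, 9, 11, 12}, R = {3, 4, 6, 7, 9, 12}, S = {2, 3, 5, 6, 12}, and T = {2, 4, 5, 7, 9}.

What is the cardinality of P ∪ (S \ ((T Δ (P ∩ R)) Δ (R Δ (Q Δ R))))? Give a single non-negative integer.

3

P ∩ R = {4, 12}
T Δ (P ∩ R) = {2, 5, 7, 9, 12}
Q Δ R = {7, 11}
R Δ (Q Δ R) = {3, 4, 6, 9, 11, 12}
(T Δ (P ∩ R)) Δ (R Δ (Q Δ R)) = {2, 3, 4, 5, 6, 7, 11}
S \ ((T Δ (P ∩ R)) Δ (R Δ (Q Δ R))) = {12}
P ∪ (S \ ((T Δ (P ∩ R)) Δ (R Δ (Q Δ R)))) = {4, 11, 12}
|P ∪ (S \ ((T Δ (P ∩ R)) Δ (R Δ (Q Δ R))))| = 3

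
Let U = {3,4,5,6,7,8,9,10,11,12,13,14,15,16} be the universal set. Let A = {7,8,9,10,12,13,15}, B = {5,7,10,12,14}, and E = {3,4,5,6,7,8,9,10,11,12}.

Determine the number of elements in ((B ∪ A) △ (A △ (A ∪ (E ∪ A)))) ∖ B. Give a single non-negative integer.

B ∪ A = {5,7,8,9,10,12,13,14,15}
E ∪ A = {3,4,5,6,7,8,9,10,11,12,13,15}
A ∪ (E ∪ A) = {3,4,5,6,7,8,9,10,11,12,13,15}
A △ (A ∪ (E ∪ A)) = {3,4,5,6,11}
(B ∪ A) △ (A △ (A ∪ (E ∪ A))) = {3,4,6,7,8,9,10,11,12,13,14,15}
((B ∪ A) △ (A △ (A ∪ (E ∪ A)))) ∖ B = {3,4,6,8,9,11,13,15}
|((B ∪ A) △ (A △ (A ∪ (E ∪ A)))) ∖ B| = 8

8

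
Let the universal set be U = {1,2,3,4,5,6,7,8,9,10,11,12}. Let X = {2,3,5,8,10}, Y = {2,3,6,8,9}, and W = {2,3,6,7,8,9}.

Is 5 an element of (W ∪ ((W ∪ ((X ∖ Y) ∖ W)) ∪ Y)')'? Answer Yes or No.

Yes

5 ∈ X and 5 ∉ Y, so 5 ∈ X ∖ Y
5 ∈ (X ∖ Y) and 5 ∉ W, so 5 ∈ (X ∖ Y) ∖ W
5 ∉ W and 5 ∈ ((X ∖ Y) ∖ W), so 5 ∈ W ∪ ((X ∖ Y) ∖ W)
5 ∈ (W ∪ ((X ∖ Y) ∖ W)) and 5 ∉ Y, so 5 ∈ (W ∪ ((X ∖ Y) ∖ W)) ∪ Y
5 ∉ ((W ∪ ((X ∖ Y) ∖ W)) ∪ Y)' since 5 ∈ ((W ∪ ((X ∖ Y) ∖ W)) ∪ Y)
5 ∉ W and 5 ∉ ((W ∪ ((X ∖ Y) ∖ W)) ∪ Y)', so 5 ∉ W ∪ ((W ∪ ((X ∖ Y) ∖ W)) ∪ Y)'
5 ∈ (W ∪ ((W ∪ ((X ∖ Y) ∖ W)) ∪ Y)')' since 5 ∉ (W ∪ ((W ∪ ((X ∖ Y) ∖ W)) ∪ Y)')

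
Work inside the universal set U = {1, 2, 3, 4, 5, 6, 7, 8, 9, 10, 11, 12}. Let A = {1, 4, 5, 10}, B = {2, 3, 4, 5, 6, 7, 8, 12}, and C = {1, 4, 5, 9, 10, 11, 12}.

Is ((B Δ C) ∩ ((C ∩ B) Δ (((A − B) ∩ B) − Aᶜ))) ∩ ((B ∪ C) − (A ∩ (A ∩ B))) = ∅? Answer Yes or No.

Yes

B Δ C = {1, 2, 3, 6, 7, 8, 9, 10, 11}
C ∩ B = {4, 5, 12}
A − B = {1, 10}
(A − B) ∩ B = {}
Aᶜ = {2, 3, 6, 7, 8, 9, 11, 12}
((A − B) ∩ B) − Aᶜ = {}
(C ∩ B) Δ (((A − B) ∩ B) − Aᶜ) = {4, 5, 12}
(B Δ C) ∩ ((C ∩ B) Δ (((A − B) ∩ B) − Aᶜ)) = {}
B ∪ C = {1, 2, 3, 4, 5, 6, 7, 8, 9, 10, 11, 12}
A ∩ B = {4, 5}
A ∩ (A ∩ B) = {4, 5}
(B ∪ C) − (A ∩ (A ∩ B)) = {1, 2, 3, 6, 7, 8, 9, 10, 11, 12}
{} and {1, 2, 3, 6, 7, 8, 9, 10, 11, 12} share no elements.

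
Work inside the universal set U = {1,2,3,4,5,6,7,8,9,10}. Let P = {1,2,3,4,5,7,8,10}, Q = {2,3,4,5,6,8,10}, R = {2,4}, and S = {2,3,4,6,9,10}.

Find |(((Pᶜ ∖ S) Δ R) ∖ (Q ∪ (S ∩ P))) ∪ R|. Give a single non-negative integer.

Pᶜ = {6,9}
Pᶜ ∖ S = {}
(Pᶜ ∖ S) Δ R = {2,4}
S ∩ P = {2,3,4,10}
Q ∪ (S ∩ P) = {2,3,4,5,6,8,10}
((Pᶜ ∖ S) Δ R) ∖ (Q ∪ (S ∩ P)) = {}
(((Pᶜ ∖ S) Δ R) ∖ (Q ∪ (S ∩ P))) ∪ R = {2,4}
|(((Pᶜ ∖ S) Δ R) ∖ (Q ∪ (S ∩ P))) ∪ R| = 2

2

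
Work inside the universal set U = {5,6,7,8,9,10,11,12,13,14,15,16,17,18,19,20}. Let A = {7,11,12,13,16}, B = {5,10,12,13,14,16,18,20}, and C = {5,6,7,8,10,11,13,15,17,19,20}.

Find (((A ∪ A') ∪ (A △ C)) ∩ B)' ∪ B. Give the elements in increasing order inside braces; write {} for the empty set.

{5,6,7,8,9,10,11,12,13,14,15,16,17,18,19,20}

A' = {5,6,8,9,10,14,15,17,18,19,20}
A ∪ A' = {5,6,7,8,9,10,11,12,13,14,15,16,17,18,19,20}
A △ C = {5,6,8,10,12,15,16,17,19,20}
(A ∪ A') ∪ (A △ C) = {5,6,7,8,9,10,11,12,13,14,15,16,17,18,19,20}
((A ∪ A') ∪ (A △ C)) ∩ B = {5,10,12,13,14,16,18,20}
(((A ∪ A') ∪ (A △ C)) ∩ B)' = {6,7,8,9,11,15,17,19}
(((A ∪ A') ∪ (A △ C)) ∩ B)' ∪ B = {5,6,7,8,9,10,11,12,13,14,15,16,17,18,19,20}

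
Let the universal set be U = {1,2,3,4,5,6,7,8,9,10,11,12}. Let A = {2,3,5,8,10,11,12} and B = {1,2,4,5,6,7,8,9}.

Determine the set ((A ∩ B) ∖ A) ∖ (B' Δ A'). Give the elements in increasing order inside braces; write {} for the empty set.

A ∩ B = {2,5,8}
(A ∩ B) ∖ A = {}
B' = {3,10,11,12}
A' = {1,4,6,7,9}
B' Δ A' = {1,3,4,6,7,9,10,11,12}
((A ∩ B) ∖ A) ∖ (B' Δ A') = {}

{}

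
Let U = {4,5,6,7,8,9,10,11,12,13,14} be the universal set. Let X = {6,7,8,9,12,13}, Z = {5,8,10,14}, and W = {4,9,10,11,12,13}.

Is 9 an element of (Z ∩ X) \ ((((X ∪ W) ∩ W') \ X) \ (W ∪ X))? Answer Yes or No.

No

9 ∉ Z and 9 ∈ X, so 9 ∉ Z ∩ X
9 ∈ X and 9 ∈ W, so 9 ∈ X ∪ W
9 ∈ W, so 9 ∉ W'
9 ∈ (X ∪ W) and 9 ∉ W', so 9 ∉ (X ∪ W) ∩ W'
9 ∉ ((X ∪ W) ∩ W') and 9 ∈ X, so 9 ∉ ((X ∪ W) ∩ W') \ X
9 ∈ W and 9 ∈ X, so 9 ∈ W ∪ X
9 ∉ (((X ∪ W) ∩ W') \ X) and 9 ∈ (W ∪ X), so 9 ∉ (((X ∪ W) ∩ W') \ X) \ (W ∪ X)
9 ∉ (Z ∩ X) and 9 ∉ ((((X ∪ W) ∩ W') \ X) \ (W ∪ X)), so 9 ∉ (Z ∩ X) \ ((((X ∪ W) ∩ W') \ X) \ (W ∪ X))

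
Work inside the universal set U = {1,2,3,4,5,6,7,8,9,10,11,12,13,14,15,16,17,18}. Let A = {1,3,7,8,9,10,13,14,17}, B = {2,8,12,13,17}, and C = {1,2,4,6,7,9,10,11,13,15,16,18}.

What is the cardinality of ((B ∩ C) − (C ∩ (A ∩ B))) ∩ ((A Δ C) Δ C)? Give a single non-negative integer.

B ∩ C = {2,13}
A ∩ B = {8,13,17}
C ∩ (A ∩ B) = {13}
(B ∩ C) − (C ∩ (A ∩ B)) = {2}
A Δ C = {2,3,4,6,8,11,14,15,16,17,18}
(A Δ C) Δ C = {1,3,7,8,9,10,13,14,17}
((B ∩ C) − (C ∩ (A ∩ B))) ∩ ((A Δ C) Δ C) = {}
|((B ∩ C) − (C ∩ (A ∩ B))) ∩ ((A Δ C) Δ C)| = 0

0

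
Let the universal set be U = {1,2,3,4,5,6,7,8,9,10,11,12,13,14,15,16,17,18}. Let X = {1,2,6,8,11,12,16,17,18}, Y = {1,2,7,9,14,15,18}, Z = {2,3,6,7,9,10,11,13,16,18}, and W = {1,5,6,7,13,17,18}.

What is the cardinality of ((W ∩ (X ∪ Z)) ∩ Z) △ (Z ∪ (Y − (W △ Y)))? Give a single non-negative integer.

X ∪ Z = {1,2,3,6,7,8,9,10,11,12,13,16,17,18}
W ∩ (X ∪ Z) = {1,6,7,13,17,18}
(W ∩ (X ∪ Z)) ∩ Z = {6,7,13,18}
W △ Y = {2,5,6,9,13,14,15,17}
Y − (W △ Y) = {1,7,18}
Z ∪ (Y − (W △ Y)) = {1,2,3,6,7,9,10,11,13,16,18}
((W ∩ (X ∪ Z)) ∩ Z) △ (Z ∪ (Y − (W △ Y))) = {1,2,3,9,10,11,16}
|((W ∩ (X ∪ Z)) ∩ Z) △ (Z ∪ (Y − (W △ Y)))| = 7

7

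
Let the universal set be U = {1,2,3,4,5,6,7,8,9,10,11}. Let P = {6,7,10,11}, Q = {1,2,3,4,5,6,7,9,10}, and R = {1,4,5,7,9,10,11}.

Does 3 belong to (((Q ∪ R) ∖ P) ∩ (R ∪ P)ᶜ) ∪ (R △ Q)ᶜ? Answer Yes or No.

Yes

3 ∈ Q and 3 ∉ R, so 3 ∈ Q ∪ R
3 ∈ (Q ∪ R) and 3 ∉ P, so 3 ∈ (Q ∪ R) ∖ P
3 ∉ R and 3 ∉ P, so 3 ∉ R ∪ P
3 ∈ (R ∪ P)ᶜ since 3 ∉ (R ∪ P)
3 ∈ ((Q ∪ R) ∖ P) and 3 ∈ (R ∪ P)ᶜ, so 3 ∈ ((Q ∪ R) ∖ P) ∩ (R ∪ P)ᶜ
3 ∉ R and 3 ∈ Q, so 3 ∈ R △ Q
3 ∉ (R △ Q)ᶜ since 3 ∈ (R △ Q)
3 ∈ (((Q ∪ R) ∖ P) ∩ (R ∪ P)ᶜ) and 3 ∉ (R △ Q)ᶜ, so 3 ∈ (((Q ∪ R) ∖ P) ∩ (R ∪ P)ᶜ) ∪ (R △ Q)ᶜ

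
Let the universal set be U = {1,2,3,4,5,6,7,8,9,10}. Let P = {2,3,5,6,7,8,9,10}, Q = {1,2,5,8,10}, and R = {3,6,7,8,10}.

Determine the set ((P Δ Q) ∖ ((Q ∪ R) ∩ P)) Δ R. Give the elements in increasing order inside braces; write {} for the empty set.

P Δ Q = {1,3,6,7,9}
Q ∪ R = {1,2,3,5,6,7,8,10}
(Q ∪ R) ∩ P = {2,3,5,6,7,8,10}
(P Δ Q) ∖ ((Q ∪ R) ∩ P) = {1,9}
((P Δ Q) ∖ ((Q ∪ R) ∩ P)) Δ R = {1,3,6,7,8,9,10}

{1,3,6,7,8,9,10}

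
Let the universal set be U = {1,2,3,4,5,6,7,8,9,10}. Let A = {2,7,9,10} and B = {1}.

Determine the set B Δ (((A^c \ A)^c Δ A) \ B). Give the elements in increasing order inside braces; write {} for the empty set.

{1}

A^c = {1,3,4,5,6,8}
A^c \ A = {1,3,4,5,6,8}
(A^c \ A)^c = {2,7,9,10}
(A^c \ A)^c Δ A = {}
((A^c \ A)^c Δ A) \ B = {}
B Δ (((A^c \ A)^c Δ A) \ B) = {1}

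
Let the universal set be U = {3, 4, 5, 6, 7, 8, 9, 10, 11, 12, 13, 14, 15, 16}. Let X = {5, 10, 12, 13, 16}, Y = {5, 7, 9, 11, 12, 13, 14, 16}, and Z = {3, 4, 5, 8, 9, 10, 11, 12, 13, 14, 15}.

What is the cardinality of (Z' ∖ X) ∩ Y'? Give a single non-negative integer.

1

Z' = {6, 7, 16}
Z' ∖ X = {6, 7}
Y' = {3, 4, 6, 8, 10, 15}
(Z' ∖ X) ∩ Y' = {6}
|(Z' ∖ X) ∩ Y'| = 1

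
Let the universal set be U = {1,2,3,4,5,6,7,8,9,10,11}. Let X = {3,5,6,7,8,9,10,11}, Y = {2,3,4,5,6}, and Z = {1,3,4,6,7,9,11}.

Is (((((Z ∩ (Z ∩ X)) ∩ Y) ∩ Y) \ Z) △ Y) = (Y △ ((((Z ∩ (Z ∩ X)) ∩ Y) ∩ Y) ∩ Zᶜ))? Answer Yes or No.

Yes

Z ∩ X = {3,6,7,9,11}
Z ∩ (Z ∩ X) = {3,6,7,9,11}
(Z ∩ (Z ∩ X)) ∩ Y = {3,6}
((Z ∩ (Z ∩ X)) ∩ Y) ∩ Y = {3,6}
(((Z ∩ (Z ∩ X)) ∩ Y) ∩ Y) \ Z = {}
((((Z ∩ (Z ∩ X)) ∩ Y) ∩ Y) \ Z) △ Y = {2,3,4,5,6}
Zᶜ = {2,5,8,10}
(((Z ∩ (Z ∩ X)) ∩ Y) ∩ Y) ∩ Zᶜ = {}
Y △ ((((Z ∩ (Z ∩ X)) ∩ Y) ∩ Y) ∩ Zᶜ) = {2,3,4,5,6}
Both equal {2,3,4,5,6}, so ((((Z ∩ (Z ∩ X)) ∩ Y) ∩ Y) \ Z) △ Y = Y △ ((((Z ∩ (Z ∩ X)) ∩ Y) ∩ Y) ∩ Zᶜ).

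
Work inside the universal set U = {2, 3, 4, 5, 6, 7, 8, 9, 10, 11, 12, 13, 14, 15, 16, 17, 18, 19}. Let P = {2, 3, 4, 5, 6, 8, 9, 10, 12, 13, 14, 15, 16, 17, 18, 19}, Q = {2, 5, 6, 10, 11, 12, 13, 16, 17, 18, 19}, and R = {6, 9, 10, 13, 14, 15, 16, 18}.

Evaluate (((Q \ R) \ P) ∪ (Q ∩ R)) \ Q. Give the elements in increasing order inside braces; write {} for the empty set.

Q \ R = {2, 5, 11, 12, 17, 19}
(Q \ R) \ P = {11}
Q ∩ R = {6, 10, 13, 16, 18}
((Q \ R) \ P) ∪ (Q ∩ R) = {6, 10, 11, 13, 16, 18}
(((Q \ R) \ P) ∪ (Q ∩ R)) \ Q = {}

{}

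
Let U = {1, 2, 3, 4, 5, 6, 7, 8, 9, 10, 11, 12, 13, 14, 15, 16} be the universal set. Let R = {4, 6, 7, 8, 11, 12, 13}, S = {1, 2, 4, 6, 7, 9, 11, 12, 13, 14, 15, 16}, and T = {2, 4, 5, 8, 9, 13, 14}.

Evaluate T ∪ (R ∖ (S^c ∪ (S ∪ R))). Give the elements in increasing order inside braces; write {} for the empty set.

{2, 4, 5, 8, 9, 13, 14}

S^c = {3, 5, 8, 10}
S ∪ R = {1, 2, 4, 6, 7, 8, 9, 11, 12, 13, 14, 15, 16}
S^c ∪ (S ∪ R) = {1, 2, 3, 4, 5, 6, 7, 8, 9, 10, 11, 12, 13, 14, 15, 16}
R ∖ (S^c ∪ (S ∪ R)) = {}
T ∪ (R ∖ (S^c ∪ (S ∪ R))) = {2, 4, 5, 8, 9, 13, 14}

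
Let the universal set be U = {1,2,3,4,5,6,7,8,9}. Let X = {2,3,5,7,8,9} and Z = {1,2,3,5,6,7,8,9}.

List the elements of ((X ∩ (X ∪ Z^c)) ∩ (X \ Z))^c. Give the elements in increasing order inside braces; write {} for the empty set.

Z^c = {4}
X ∪ Z^c = {2,3,4,5,7,8,9}
X ∩ (X ∪ Z^c) = {2,3,5,7,8,9}
X \ Z = {}
(X ∩ (X ∪ Z^c)) ∩ (X \ Z) = {}
((X ∩ (X ∪ Z^c)) ∩ (X \ Z))^c = {1,2,3,4,5,6,7,8,9}

{1,2,3,4,5,6,7,8,9}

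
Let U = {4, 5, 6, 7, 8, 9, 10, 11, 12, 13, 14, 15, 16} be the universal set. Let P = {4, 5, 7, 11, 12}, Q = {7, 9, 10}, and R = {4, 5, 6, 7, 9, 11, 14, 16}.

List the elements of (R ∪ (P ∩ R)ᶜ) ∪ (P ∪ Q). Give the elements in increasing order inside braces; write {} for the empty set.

{4, 5, 6, 7, 8, 9, 10, 11, 12, 13, 14, 15, 16}

P ∩ R = {4, 5, 7, 11}
(P ∩ R)ᶜ = {6, 8, 9, 10, 12, 13, 14, 15, 16}
R ∪ (P ∩ R)ᶜ = {4, 5, 6, 7, 8, 9, 10, 11, 12, 13, 14, 15, 16}
P ∪ Q = {4, 5, 7, 9, 10, 11, 12}
(R ∪ (P ∩ R)ᶜ) ∪ (P ∪ Q) = {4, 5, 6, 7, 8, 9, 10, 11, 12, 13, 14, 15, 16}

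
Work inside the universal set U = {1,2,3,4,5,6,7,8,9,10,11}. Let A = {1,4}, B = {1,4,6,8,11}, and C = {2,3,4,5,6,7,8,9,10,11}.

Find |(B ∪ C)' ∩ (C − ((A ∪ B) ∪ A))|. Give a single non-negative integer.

B ∪ C = {1,2,3,4,5,6,7,8,9,10,11}
(B ∪ C)' = {}
A ∪ B = {1,4,6,8,11}
(A ∪ B) ∪ A = {1,4,6,8,11}
C − ((A ∪ B) ∪ A) = {2,3,5,7,9,10}
(B ∪ C)' ∩ (C − ((A ∪ B) ∪ A)) = {}
|(B ∪ C)' ∩ (C − ((A ∪ B) ∪ A))| = 0

0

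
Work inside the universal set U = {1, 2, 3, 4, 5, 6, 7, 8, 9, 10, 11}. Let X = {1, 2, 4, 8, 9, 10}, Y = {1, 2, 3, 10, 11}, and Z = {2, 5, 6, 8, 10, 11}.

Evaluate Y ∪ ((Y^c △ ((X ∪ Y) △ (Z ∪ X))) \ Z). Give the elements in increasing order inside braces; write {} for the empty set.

Y^c = {4, 5, 6, 7, 8, 9}
X ∪ Y = {1, 2, 3, 4, 8, 9, 10, 11}
Z ∪ X = {1, 2, 4, 5, 6, 8, 9, 10, 11}
(X ∪ Y) △ (Z ∪ X) = {3, 5, 6}
Y^c △ ((X ∪ Y) △ (Z ∪ X)) = {3, 4, 7, 8, 9}
(Y^c △ ((X ∪ Y) △ (Z ∪ X))) \ Z = {3, 4, 7, 9}
Y ∪ ((Y^c △ ((X ∪ Y) △ (Z ∪ X))) \ Z) = {1, 2, 3, 4, 7, 9, 10, 11}

{1, 2, 3, 4, 7, 9, 10, 11}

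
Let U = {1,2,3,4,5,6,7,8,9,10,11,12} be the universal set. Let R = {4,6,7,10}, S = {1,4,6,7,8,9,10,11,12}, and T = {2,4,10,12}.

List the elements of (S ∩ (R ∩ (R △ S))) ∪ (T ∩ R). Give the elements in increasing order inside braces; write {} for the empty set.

{4,10}

R △ S = {1,8,9,11,12}
R ∩ (R △ S) = {}
S ∩ (R ∩ (R △ S)) = {}
T ∩ R = {4,10}
(S ∩ (R ∩ (R △ S))) ∪ (T ∩ R) = {4,10}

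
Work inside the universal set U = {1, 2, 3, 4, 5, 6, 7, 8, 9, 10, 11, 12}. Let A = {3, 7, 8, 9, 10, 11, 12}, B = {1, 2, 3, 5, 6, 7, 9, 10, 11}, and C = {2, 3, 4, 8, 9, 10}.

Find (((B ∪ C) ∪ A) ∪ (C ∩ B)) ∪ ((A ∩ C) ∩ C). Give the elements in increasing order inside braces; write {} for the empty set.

{1, 2, 3, 4, 5, 6, 7, 8, 9, 10, 11, 12}

B ∪ C = {1, 2, 3, 4, 5, 6, 7, 8, 9, 10, 11}
(B ∪ C) ∪ A = {1, 2, 3, 4, 5, 6, 7, 8, 9, 10, 11, 12}
C ∩ B = {2, 3, 9, 10}
((B ∪ C) ∪ A) ∪ (C ∩ B) = {1, 2, 3, 4, 5, 6, 7, 8, 9, 10, 11, 12}
A ∩ C = {3, 8, 9, 10}
(A ∩ C) ∩ C = {3, 8, 9, 10}
(((B ∪ C) ∪ A) ∪ (C ∩ B)) ∪ ((A ∩ C) ∩ C) = {1, 2, 3, 4, 5, 6, 7, 8, 9, 10, 11, 12}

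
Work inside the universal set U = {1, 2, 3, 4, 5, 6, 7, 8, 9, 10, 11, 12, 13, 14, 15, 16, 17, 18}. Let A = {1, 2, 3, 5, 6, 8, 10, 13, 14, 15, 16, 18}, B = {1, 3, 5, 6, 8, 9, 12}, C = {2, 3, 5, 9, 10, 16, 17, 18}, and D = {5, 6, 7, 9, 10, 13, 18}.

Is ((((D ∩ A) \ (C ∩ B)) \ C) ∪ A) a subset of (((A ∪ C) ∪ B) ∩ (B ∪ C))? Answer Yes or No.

No

D ∩ A = {5, 6, 10, 13, 18}
C ∩ B = {3, 5, 9}
(D ∩ A) \ (C ∩ B) = {6, 10, 13, 18}
((D ∩ A) \ (C ∩ B)) \ C = {6, 13}
(((D ∩ A) \ (C ∩ B)) \ C) ∪ A = {1, 2, 3, 5, 6, 8, 10, 13, 14, 15, 16, 18}
A ∪ C = {1, 2, 3, 5, 6, 8, 9, 10, 13, 14, 15, 16, 17, 18}
(A ∪ C) ∪ B = {1, 2, 3, 5, 6, 8, 9, 10, 12, 13, 14, 15, 16, 17, 18}
B ∪ C = {1, 2, 3, 5, 6, 8, 9, 10, 12, 16, 17, 18}
((A ∪ C) ∪ B) ∩ (B ∪ C) = {1, 2, 3, 5, 6, 8, 9, 10, 12, 16, 17, 18}
13 ∈ (((D ∩ A) \ (C ∩ B)) \ C) ∪ A but 13 ∉ ((A ∪ C) ∪ B) ∩ (B ∪ C), so the inclusion fails.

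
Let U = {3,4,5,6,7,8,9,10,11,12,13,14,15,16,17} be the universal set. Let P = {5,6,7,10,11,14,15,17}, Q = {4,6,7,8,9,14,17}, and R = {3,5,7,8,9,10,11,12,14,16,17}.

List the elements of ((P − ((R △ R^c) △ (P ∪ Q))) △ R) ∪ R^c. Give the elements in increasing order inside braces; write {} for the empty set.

{3,4,6,8,9,12,13,15,16}

R^c = {4,6,13,15}
R △ R^c = {3,4,5,6,7,8,9,10,11,12,13,14,15,16,17}
P ∪ Q = {4,5,6,7,8,9,10,11,14,15,17}
(R △ R^c) △ (P ∪ Q) = {3,12,13,16}
P − ((R △ R^c) △ (P ∪ Q)) = {5,6,7,10,11,14,15,17}
(P − ((R △ R^c) △ (P ∪ Q))) △ R = {3,6,8,9,12,15,16}
((P − ((R △ R^c) △ (P ∪ Q))) △ R) ∪ R^c = {3,4,6,8,9,12,13,15,16}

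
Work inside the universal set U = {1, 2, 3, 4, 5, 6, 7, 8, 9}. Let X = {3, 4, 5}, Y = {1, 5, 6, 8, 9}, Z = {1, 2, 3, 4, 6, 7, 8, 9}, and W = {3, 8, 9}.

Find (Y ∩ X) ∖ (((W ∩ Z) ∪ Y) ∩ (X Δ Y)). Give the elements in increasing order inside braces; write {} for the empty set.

{5}

Y ∩ X = {5}
W ∩ Z = {3, 8, 9}
(W ∩ Z) ∪ Y = {1, 3, 5, 6, 8, 9}
X Δ Y = {1, 3, 4, 6, 8, 9}
((W ∩ Z) ∪ Y) ∩ (X Δ Y) = {1, 3, 6, 8, 9}
(Y ∩ X) ∖ (((W ∩ Z) ∪ Y) ∩ (X Δ Y)) = {5}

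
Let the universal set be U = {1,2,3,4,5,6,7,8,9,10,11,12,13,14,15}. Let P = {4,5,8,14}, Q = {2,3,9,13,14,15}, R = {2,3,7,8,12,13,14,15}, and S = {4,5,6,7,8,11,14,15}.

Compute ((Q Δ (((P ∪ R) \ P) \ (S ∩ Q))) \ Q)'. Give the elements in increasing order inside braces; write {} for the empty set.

{1,2,3,4,5,6,8,9,10,11,13,14,15}

P ∪ R = {2,3,4,5,7,8,12,13,14,15}
(P ∪ R) \ P = {2,3,7,12,13,15}
S ∩ Q = {14,15}
((P ∪ R) \ P) \ (S ∩ Q) = {2,3,7,12,13}
Q Δ (((P ∪ R) \ P) \ (S ∩ Q)) = {7,9,12,14,15}
(Q Δ (((P ∪ R) \ P) \ (S ∩ Q))) \ Q = {7,12}
((Q Δ (((P ∪ R) \ P) \ (S ∩ Q))) \ Q)' = {1,2,3,4,5,6,8,9,10,11,13,14,15}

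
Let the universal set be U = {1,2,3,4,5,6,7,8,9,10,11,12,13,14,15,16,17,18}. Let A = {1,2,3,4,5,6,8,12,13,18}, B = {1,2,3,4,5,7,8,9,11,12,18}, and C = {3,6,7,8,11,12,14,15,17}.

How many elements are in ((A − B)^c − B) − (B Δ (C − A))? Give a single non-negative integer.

A − B = {6,13}
(A − B)^c = {1,2,3,4,5,7,8,9,10,11,12,14,15,16,17,18}
(A − B)^c − B = {10,14,15,16,17}
C − A = {7,11,14,15,17}
B Δ (C − A) = {1,2,3,4,5,8,9,12,14,15,17,18}
((A − B)^c − B) − (B Δ (C − A)) = {10,16}
|((A − B)^c − B) − (B Δ (C − A))| = 2

2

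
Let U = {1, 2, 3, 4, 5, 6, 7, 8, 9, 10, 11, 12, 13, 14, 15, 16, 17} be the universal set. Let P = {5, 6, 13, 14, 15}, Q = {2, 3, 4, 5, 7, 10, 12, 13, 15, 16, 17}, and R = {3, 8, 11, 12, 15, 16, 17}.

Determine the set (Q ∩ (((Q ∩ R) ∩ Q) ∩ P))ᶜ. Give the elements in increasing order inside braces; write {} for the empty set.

{1, 2, 3, 4, 5, 6, 7, 8, 9, 10, 11, 12, 13, 14, 16, 17}

Q ∩ R = {3, 12, 15, 16, 17}
(Q ∩ R) ∩ Q = {3, 12, 15, 16, 17}
((Q ∩ R) ∩ Q) ∩ P = {15}
Q ∩ (((Q ∩ R) ∩ Q) ∩ P) = {15}
(Q ∩ (((Q ∩ R) ∩ Q) ∩ P))ᶜ = {1, 2, 3, 4, 5, 6, 7, 8, 9, 10, 11, 12, 13, 14, 16, 17}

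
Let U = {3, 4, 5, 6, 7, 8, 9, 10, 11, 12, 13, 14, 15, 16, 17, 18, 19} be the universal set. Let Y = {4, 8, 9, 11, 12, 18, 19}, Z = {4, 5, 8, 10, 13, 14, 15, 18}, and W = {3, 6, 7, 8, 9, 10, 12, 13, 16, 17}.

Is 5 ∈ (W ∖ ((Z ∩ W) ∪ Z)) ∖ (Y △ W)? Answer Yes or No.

No

5 ∈ Z and 5 ∉ W, so 5 ∉ Z ∩ W
5 ∉ (Z ∩ W) and 5 ∈ Z, so 5 ∈ (Z ∩ W) ∪ Z
5 ∉ W and 5 ∈ ((Z ∩ W) ∪ Z), so 5 ∉ W ∖ ((Z ∩ W) ∪ Z)
5 ∉ Y and 5 ∉ W, so 5 ∉ Y △ W
5 ∉ (W ∖ ((Z ∩ W) ∪ Z)) and 5 ∉ (Y △ W), so 5 ∉ (W ∖ ((Z ∩ W) ∪ Z)) ∖ (Y △ W)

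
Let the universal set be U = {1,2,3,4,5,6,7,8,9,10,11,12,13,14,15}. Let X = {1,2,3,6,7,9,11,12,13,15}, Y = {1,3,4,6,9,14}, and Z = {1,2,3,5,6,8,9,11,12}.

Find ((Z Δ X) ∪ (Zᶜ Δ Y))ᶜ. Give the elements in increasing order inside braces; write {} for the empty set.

{2,4,11,12,14}

Z Δ X = {5,7,8,13,15}
Zᶜ = {4,7,10,13,14,15}
Zᶜ Δ Y = {1,3,6,7,9,10,13,15}
(Z Δ X) ∪ (Zᶜ Δ Y) = {1,3,5,6,7,8,9,10,13,15}
((Z Δ X) ∪ (Zᶜ Δ Y))ᶜ = {2,4,11,12,14}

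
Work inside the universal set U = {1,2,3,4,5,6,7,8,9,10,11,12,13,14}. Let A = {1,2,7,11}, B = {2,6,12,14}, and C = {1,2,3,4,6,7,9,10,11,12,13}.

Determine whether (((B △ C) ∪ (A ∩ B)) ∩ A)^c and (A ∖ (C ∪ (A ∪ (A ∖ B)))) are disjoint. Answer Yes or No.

Yes

B △ C = {1,3,4,7,9,10,11,13,14}
A ∩ B = {2}
(B △ C) ∪ (A ∩ B) = {1,2,3,4,7,9,10,11,13,14}
((B △ C) ∪ (A ∩ B)) ∩ A = {1,2,7,11}
(((B △ C) ∪ (A ∩ B)) ∩ A)^c = {3,4,5,6,8,9,10,12,13,14}
A ∖ B = {1,7,11}
A ∪ (A ∖ B) = {1,2,7,11}
C ∪ (A ∪ (A ∖ B)) = {1,2,3,4,6,7,9,10,11,12,13}
A ∖ (C ∪ (A ∪ (A ∖ B))) = {}
{3,4,5,6,8,9,10,12,13,14} and {} share no elements.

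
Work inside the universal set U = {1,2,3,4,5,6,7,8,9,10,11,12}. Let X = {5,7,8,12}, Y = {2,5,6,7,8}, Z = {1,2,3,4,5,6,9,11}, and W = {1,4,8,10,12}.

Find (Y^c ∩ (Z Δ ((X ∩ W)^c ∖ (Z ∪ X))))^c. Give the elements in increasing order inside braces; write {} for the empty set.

Y^c = {1,3,4,9,10,11,12}
X ∩ W = {8,12}
(X ∩ W)^c = {1,2,3,4,5,6,7,9,10,11}
Z ∪ X = {1,2,3,4,5,6,7,8,9,11,12}
(X ∩ W)^c ∖ (Z ∪ X) = {10}
Z Δ ((X ∩ W)^c ∖ (Z ∪ X)) = {1,2,3,4,5,6,9,10,11}
Y^c ∩ (Z Δ ((X ∩ W)^c ∖ (Z ∪ X))) = {1,3,4,9,10,11}
(Y^c ∩ (Z Δ ((X ∩ W)^c ∖ (Z ∪ X))))^c = {2,5,6,7,8,12}

{2,5,6,7,8,12}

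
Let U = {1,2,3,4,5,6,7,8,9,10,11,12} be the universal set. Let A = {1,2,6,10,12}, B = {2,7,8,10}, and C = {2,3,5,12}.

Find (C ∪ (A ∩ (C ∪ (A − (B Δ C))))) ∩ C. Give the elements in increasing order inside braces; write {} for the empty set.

B Δ C = {3,5,7,8,10,12}
A − (B Δ C) = {1,2,6}
C ∪ (A − (B Δ C)) = {1,2,3,5,6,12}
A ∩ (C ∪ (A − (B Δ C))) = {1,2,6,12}
C ∪ (A ∩ (C ∪ (A − (B Δ C)))) = {1,2,3,5,6,12}
(C ∪ (A ∩ (C ∪ (A − (B Δ C))))) ∩ C = {2,3,5,12}

{2,3,5,12}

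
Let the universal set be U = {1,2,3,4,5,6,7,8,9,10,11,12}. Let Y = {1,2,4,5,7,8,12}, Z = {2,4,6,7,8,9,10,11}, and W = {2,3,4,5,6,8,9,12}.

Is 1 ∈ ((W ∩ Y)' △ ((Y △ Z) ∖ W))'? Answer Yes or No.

Yes

1 ∉ W and 1 ∈ Y, so 1 ∉ W ∩ Y
1 ∈ (W ∩ Y)' since 1 ∉ (W ∩ Y)
1 ∈ Y and 1 ∉ Z, so 1 ∈ Y △ Z
1 ∈ (Y △ Z) and 1 ∉ W, so 1 ∈ (Y △ Z) ∖ W
1 ∈ (W ∩ Y)' and 1 ∈ ((Y △ Z) ∖ W), so 1 ∉ (W ∩ Y)' △ ((Y △ Z) ∖ W)
1 ∈ ((W ∩ Y)' △ ((Y △ Z) ∖ W))' since 1 ∉ ((W ∩ Y)' △ ((Y △ Z) ∖ W))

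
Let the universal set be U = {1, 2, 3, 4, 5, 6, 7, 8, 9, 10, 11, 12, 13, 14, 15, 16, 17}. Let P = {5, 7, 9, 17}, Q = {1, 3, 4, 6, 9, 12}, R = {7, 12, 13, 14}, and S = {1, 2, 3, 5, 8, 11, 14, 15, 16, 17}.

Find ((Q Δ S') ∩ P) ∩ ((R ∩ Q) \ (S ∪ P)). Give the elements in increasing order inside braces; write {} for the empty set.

{}

S' = {4, 6, 7, 9, 10, 12, 13}
Q Δ S' = {1, 3, 7, 10, 13}
(Q Δ S') ∩ P = {7}
R ∩ Q = {12}
S ∪ P = {1, 2, 3, 5, 7, 8, 9, 11, 14, 15, 16, 17}
(R ∩ Q) \ (S ∪ P) = {12}
((Q Δ S') ∩ P) ∩ ((R ∩ Q) \ (S ∪ P)) = {}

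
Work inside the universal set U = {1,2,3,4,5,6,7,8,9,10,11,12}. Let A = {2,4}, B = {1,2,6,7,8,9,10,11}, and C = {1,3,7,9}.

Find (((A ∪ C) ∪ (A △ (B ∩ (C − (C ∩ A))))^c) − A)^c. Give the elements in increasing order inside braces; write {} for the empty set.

A ∪ C = {1,2,3,4,7,9}
C ∩ A = {}
C − (C ∩ A) = {1,3,7,9}
B ∩ (C − (C ∩ A)) = {1,7,9}
A △ (B ∩ (C − (C ∩ A))) = {1,2,4,7,9}
(A △ (B ∩ (C − (C ∩ A))))^c = {3,5,6,8,10,11,12}
(A ∪ C) ∪ (A △ (B ∩ (C − (C ∩ A))))^c = {1,2,3,4,5,6,7,8,9,10,11,12}
((A ∪ C) ∪ (A △ (B ∩ (C − (C ∩ A))))^c) − A = {1,3,5,6,7,8,9,10,11,12}
(((A ∪ C) ∪ (A △ (B ∩ (C − (C ∩ A))))^c) − A)^c = {2,4}

{2,4}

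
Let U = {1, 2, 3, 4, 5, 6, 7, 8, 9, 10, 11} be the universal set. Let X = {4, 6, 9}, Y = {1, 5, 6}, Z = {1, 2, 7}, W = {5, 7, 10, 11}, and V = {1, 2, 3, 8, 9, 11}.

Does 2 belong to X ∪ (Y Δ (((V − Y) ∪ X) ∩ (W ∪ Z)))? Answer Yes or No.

Yes

2 ∈ V and 2 ∉ Y, so 2 ∈ V − Y
2 ∈ (V − Y) and 2 ∉ X, so 2 ∈ (V − Y) ∪ X
2 ∉ W and 2 ∈ Z, so 2 ∈ W ∪ Z
2 ∈ ((V − Y) ∪ X) and 2 ∈ (W ∪ Z), so 2 ∈ ((V − Y) ∪ X) ∩ (W ∪ Z)
2 ∉ Y and 2 ∈ (((V − Y) ∪ X) ∩ (W ∪ Z)), so 2 ∈ Y Δ (((V − Y) ∪ X) ∩ (W ∪ Z))
2 ∉ X and 2 ∈ (Y Δ (((V − Y) ∪ X) ∩ (W ∪ Z))), so 2 ∈ X ∪ (Y Δ (((V − Y) ∪ X) ∩ (W ∪ Z)))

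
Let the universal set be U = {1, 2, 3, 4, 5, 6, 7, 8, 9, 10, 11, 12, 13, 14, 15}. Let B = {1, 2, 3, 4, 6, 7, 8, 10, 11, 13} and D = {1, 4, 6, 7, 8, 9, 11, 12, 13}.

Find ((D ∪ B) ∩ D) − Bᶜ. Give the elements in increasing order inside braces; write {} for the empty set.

{1, 4, 6, 7, 8, 11, 13}

D ∪ B = {1, 2, 3, 4, 6, 7, 8, 9, 10, 11, 12, 13}
(D ∪ B) ∩ D = {1, 4, 6, 7, 8, 9, 11, 12, 13}
Bᶜ = {5, 9, 12, 14, 15}
((D ∪ B) ∩ D) − Bᶜ = {1, 4, 6, 7, 8, 11, 13}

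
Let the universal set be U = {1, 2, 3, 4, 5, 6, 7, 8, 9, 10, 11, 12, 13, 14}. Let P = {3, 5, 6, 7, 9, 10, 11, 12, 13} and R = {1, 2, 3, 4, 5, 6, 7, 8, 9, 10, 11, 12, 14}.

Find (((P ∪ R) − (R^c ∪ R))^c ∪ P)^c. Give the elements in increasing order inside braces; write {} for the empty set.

{}

P ∪ R = {1, 2, 3, 4, 5, 6, 7, 8, 9, 10, 11, 12, 13, 14}
R^c = {13}
R^c ∪ R = {1, 2, 3, 4, 5, 6, 7, 8, 9, 10, 11, 12, 13, 14}
(P ∪ R) − (R^c ∪ R) = {}
((P ∪ R) − (R^c ∪ R))^c = {1, 2, 3, 4, 5, 6, 7, 8, 9, 10, 11, 12, 13, 14}
((P ∪ R) − (R^c ∪ R))^c ∪ P = {1, 2, 3, 4, 5, 6, 7, 8, 9, 10, 11, 12, 13, 14}
(((P ∪ R) − (R^c ∪ R))^c ∪ P)^c = {}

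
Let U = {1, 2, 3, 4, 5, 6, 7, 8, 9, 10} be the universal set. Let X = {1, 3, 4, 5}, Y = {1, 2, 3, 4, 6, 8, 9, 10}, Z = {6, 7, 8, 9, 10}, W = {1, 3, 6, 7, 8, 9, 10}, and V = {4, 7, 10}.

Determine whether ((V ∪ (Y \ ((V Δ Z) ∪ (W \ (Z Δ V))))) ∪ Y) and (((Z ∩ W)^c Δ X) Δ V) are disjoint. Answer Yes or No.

No

V Δ Z = {4, 6, 8, 9}
Z Δ V = {4, 6, 8, 9}
W \ (Z Δ V) = {1, 3, 7, 10}
(V Δ Z) ∪ (W \ (Z Δ V)) = {1, 3, 4, 6, 7, 8, 9, 10}
Y \ ((V Δ Z) ∪ (W \ (Z Δ V))) = {2}
V ∪ (Y \ ((V Δ Z) ∪ (W \ (Z Δ V)))) = {2, 4, 7, 10}
(V ∪ (Y \ ((V Δ Z) ∪ (W \ (Z Δ V))))) ∪ Y = {1, 2, 3, 4, 6, 7, 8, 9, 10}
Z ∩ W = {6, 7, 8, 9, 10}
(Z ∩ W)^c = {1, 2, 3, 4, 5}
(Z ∩ W)^c Δ X = {2}
((Z ∩ W)^c Δ X) Δ V = {2, 4, 7, 10}
2 lies in both, so they are not disjoint.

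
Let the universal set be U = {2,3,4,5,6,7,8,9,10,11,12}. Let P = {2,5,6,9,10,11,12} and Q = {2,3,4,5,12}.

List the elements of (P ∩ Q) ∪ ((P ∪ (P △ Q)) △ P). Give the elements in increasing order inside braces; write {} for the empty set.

{2,3,4,5,12}

P ∩ Q = {2,5,12}
P △ Q = {3,4,6,9,10,11}
P ∪ (P △ Q) = {2,3,4,5,6,9,10,11,12}
(P ∪ (P △ Q)) △ P = {3,4}
(P ∩ Q) ∪ ((P ∪ (P △ Q)) △ P) = {2,3,4,5,12}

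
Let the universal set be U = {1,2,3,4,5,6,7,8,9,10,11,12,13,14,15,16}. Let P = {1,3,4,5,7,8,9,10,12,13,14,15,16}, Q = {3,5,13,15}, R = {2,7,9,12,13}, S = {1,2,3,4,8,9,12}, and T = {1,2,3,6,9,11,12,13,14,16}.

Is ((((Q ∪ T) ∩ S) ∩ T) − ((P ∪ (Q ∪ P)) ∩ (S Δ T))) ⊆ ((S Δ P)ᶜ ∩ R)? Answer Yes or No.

No

Q ∪ T = {1,2,3,5,6,9,11,12,13,14,15,16}
(Q ∪ T) ∩ S = {1,2,3,9,12}
((Q ∪ T) ∩ S) ∩ T = {1,2,3,9,12}
Q ∪ P = {1,3,4,5,7,8,9,10,12,13,14,15,16}
P ∪ (Q ∪ P) = {1,3,4,5,7,8,9,10,12,13,14,15,16}
S Δ T = {4,6,8,11,13,14,16}
(P ∪ (Q ∪ P)) ∩ (S Δ T) = {4,8,13,14,16}
(((Q ∪ T) ∩ S) ∩ T) − ((P ∪ (Q ∪ P)) ∩ (S Δ T)) = {1,2,3,9,12}
S Δ P = {2,5,7,10,13,14,15,16}
(S Δ P)ᶜ = {1,3,4,6,8,9,11,12}
(S Δ P)ᶜ ∩ R = {9,12}
1 ∈ (((Q ∪ T) ∩ S) ∩ T) − ((P ∪ (Q ∪ P)) ∩ (S Δ T)) but 1 ∉ (S Δ P)ᶜ ∩ R, so the inclusion fails.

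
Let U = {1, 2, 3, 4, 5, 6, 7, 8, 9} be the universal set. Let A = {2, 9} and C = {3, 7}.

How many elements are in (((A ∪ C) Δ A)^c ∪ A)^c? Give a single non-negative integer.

2

A ∪ C = {2, 3, 7, 9}
(A ∪ C) Δ A = {3, 7}
((A ∪ C) Δ A)^c = {1, 2, 4, 5, 6, 8, 9}
((A ∪ C) Δ A)^c ∪ A = {1, 2, 4, 5, 6, 8, 9}
(((A ∪ C) Δ A)^c ∪ A)^c = {3, 7}
|(((A ∪ C) Δ A)^c ∪ A)^c| = 2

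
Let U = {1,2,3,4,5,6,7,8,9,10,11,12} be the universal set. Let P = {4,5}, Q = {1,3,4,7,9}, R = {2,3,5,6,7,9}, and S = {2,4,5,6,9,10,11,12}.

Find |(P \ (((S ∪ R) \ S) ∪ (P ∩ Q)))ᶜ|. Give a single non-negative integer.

S ∪ R = {2,3,4,5,6,7,9,10,11,12}
(S ∪ R) \ S = {3,7}
P ∩ Q = {4}
((S ∪ R) \ S) ∪ (P ∩ Q) = {3,4,7}
P \ (((S ∪ R) \ S) ∪ (P ∩ Q)) = {5}
(P \ (((S ∪ R) \ S) ∪ (P ∩ Q)))ᶜ = {1,2,3,4,6,7,8,9,10,11,12}
|(P \ (((S ∪ R) \ S) ∪ (P ∩ Q)))ᶜ| = 11

11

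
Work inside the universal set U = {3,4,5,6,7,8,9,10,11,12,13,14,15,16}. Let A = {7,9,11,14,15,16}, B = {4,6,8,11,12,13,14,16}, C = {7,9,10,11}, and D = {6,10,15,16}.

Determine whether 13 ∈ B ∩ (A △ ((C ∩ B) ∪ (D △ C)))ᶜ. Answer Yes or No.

13 ∉ C and 13 ∈ B, so 13 ∉ C ∩ B
13 ∉ D and 13 ∉ C, so 13 ∉ D △ C
13 ∉ (C ∩ B) and 13 ∉ (D △ C), so 13 ∉ (C ∩ B) ∪ (D △ C)
13 ∉ A and 13 ∉ ((C ∩ B) ∪ (D △ C)), so 13 ∉ A △ ((C ∩ B) ∪ (D △ C))
13 ∈ (A △ ((C ∩ B) ∪ (D △ C)))ᶜ since 13 ∉ (A △ ((C ∩ B) ∪ (D △ C)))
13 ∈ B and 13 ∈ (A △ ((C ∩ B) ∪ (D △ C)))ᶜ, so 13 ∈ B ∩ (A △ ((C ∩ B) ∪ (D △ C)))ᶜ

Yes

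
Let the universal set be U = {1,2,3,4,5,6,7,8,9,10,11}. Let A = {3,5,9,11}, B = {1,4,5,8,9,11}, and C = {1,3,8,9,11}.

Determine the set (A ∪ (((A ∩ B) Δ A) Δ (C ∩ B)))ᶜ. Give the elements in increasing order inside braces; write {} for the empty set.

A ∩ B = {5,9,11}
(A ∩ B) Δ A = {3}
C ∩ B = {1,8,9,11}
((A ∩ B) Δ A) Δ (C ∩ B) = {1,3,8,9,11}
A ∪ (((A ∩ B) Δ A) Δ (C ∩ B)) = {1,3,5,8,9,11}
(A ∪ (((A ∩ B) Δ A) Δ (C ∩ B)))ᶜ = {2,4,6,7,10}

{2,4,6,7,10}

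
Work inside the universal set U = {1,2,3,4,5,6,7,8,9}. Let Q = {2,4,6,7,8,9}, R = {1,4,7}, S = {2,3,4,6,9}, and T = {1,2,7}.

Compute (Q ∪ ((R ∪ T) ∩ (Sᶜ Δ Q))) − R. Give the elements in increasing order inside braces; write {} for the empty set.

R ∪ T = {1,2,4,7}
Sᶜ = {1,5,7,8}
Sᶜ Δ Q = {1,2,4,5,6,9}
(R ∪ T) ∩ (Sᶜ Δ Q) = {1,2,4}
Q ∪ ((R ∪ T) ∩ (Sᶜ Δ Q)) = {1,2,4,6,7,8,9}
(Q ∪ ((R ∪ T) ∩ (Sᶜ Δ Q))) − R = {2,6,8,9}

{2,6,8,9}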